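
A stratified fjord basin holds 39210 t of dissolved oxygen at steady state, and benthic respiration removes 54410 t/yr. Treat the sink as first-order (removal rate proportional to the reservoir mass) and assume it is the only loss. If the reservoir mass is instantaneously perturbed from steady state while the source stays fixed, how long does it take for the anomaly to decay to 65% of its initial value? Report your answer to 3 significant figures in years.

0.310 yr

For a linear reservoir the anomaly decays as exp(−t/τ) with τ = M/F = 39210/54410 = 0.7206 yr.
exp(−t/τ) = 0.65 ⇒ t = −τ ln(0.65) = 0.7206 × 0.4308 = 0.3104 yr.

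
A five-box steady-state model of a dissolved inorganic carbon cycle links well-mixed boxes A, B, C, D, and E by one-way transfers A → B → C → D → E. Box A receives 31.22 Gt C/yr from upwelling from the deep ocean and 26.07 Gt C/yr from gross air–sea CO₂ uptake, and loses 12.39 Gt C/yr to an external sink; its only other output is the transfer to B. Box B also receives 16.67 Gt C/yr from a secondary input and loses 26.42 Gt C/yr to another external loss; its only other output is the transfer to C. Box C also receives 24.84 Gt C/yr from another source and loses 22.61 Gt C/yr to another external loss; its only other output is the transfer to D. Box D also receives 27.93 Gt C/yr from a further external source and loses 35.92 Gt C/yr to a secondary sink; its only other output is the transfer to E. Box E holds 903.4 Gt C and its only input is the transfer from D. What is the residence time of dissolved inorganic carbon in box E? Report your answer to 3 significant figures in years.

Box A: F(A→B) = (31.22 + 26.07) − 12.39 = 44.900 Gt C/yr.
Box B: F(B→C) = (44.900 + 16.67) − 26.42 = 35.150 Gt C/yr.
Box C: F(C→D) = (35.150 + 24.84) − 22.61 = 37.380 Gt C/yr.
Box D: F(D→E) = (37.380 + 27.93) − 35.92 = 29.390 Gt C/yr.
Box E throughput = its input = 29.390 Gt C/yr; τ = 903.4 / 29.390 = 30.74 yr.

30.7 yr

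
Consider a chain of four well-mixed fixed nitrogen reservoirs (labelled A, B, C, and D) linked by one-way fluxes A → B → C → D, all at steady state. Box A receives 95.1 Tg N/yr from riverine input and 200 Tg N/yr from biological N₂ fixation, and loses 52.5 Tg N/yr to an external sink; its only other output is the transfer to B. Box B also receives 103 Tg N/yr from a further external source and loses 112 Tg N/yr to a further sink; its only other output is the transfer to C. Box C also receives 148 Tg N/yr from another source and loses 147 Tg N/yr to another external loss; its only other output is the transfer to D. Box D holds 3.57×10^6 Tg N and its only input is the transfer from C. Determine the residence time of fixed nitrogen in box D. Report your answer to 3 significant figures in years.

15200 yr

Box A: F(A→B) = (95.1 + 200) − 52.5 = 242.60 Tg N/yr.
Box B: F(B→C) = (242.60 + 103) − 112 = 233.60 Tg N/yr.
Box C: F(C→D) = (233.60 + 148) − 147 = 234.60 Tg N/yr.
Box D throughput = its input = 234.60 Tg N/yr; τ = 3.57×10^6 / 234.60 = 15220 yr.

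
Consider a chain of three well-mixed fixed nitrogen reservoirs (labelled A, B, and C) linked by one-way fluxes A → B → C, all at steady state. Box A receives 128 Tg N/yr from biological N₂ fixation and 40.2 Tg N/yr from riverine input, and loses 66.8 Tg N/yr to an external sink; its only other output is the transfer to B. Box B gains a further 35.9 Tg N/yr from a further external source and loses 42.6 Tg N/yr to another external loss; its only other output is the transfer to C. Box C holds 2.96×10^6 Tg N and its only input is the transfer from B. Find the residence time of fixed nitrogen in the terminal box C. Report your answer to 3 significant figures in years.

31300 yr

Box A: F(A→B) = (128 + 40.2) − 66.8 = 101.40 Tg N/yr.
Box B: F(B→C) = (101.40 + 35.9) − 42.6 = 94.700 Tg N/yr.
Box C throughput = its input = 94.700 Tg N/yr; τ = 2.96×10^6 / 94.700 = 31260 yr.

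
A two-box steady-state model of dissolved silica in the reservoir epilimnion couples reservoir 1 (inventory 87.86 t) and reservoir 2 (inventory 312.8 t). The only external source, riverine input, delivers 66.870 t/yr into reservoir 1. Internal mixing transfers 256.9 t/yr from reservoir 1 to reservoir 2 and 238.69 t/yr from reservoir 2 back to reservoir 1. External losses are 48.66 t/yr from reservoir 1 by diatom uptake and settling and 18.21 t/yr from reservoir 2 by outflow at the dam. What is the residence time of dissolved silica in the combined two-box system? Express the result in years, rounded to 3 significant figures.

5.99 yr

Treat the two boxes together as one reservoir: the mixing fluxes between them are internal recycling, so τ = ΣM / Σ(external losses).
M_total = 87.86 + 312.8 = 400.66 t.
ΣF_external_out = 48.66 + 18.21 = 66.870 t/yr.
τ = M_total / ΣF_ext = 400.66 / 66.870 = 5.992 yr.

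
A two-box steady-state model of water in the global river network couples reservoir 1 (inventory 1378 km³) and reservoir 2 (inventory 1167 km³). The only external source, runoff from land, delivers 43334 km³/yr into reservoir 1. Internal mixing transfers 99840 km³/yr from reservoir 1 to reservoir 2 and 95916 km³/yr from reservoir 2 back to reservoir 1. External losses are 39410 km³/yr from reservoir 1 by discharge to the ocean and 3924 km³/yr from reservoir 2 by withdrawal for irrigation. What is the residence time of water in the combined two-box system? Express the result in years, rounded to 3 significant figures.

For the system as a whole, the A↔B exchange is internal and contributes nothing to the throughput; only the external sinks remove mass.
M_total = 1378 + 1167 = 2545.0 km³.
ΣF_external_out = 39410 + 3924 = 43334 km³/yr.
τ = M_total / ΣF_ext = 2545.0 / 43334 = 0.05873 yr.

0.0587 yr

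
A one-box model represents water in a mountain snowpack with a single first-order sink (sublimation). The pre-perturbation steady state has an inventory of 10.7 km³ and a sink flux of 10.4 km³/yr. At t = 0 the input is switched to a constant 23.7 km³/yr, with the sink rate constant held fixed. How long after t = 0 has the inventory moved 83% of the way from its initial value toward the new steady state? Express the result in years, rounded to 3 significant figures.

τ = M₀/F₀ = 10.7/10.4 = 1.029 yr.
The remaining gap fraction is e^(−t/τ); 83% covered ⇒ e^(−t/τ) = 0.170.
t = −τ ln(0.170) = 1.029 × 1.772 = 1.823 yr.

1.82 yr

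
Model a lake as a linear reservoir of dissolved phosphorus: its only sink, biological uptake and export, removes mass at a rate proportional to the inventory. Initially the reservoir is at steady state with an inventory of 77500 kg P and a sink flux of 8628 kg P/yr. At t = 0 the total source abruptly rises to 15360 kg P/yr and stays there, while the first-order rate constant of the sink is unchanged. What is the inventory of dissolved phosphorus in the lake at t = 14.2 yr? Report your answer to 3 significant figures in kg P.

Residence time τ = M₀/F₀ = 8.982 yr. The eventual steady state is M_∞ = M₀·(F₁/F₀) = 77500 × 15360/8628 = 137970 kg P.
The anomaly ΔM(t) = M(t) − M_∞ decays as ΔM₀·e^(−t/τ) with ΔM₀ = 77500 − 137970 = −60470 kg P.
At t = 14.2 yr, e^(−t/τ) = e^(−1.581) = 0.2058, so ΔM = −12440 kg P and M = 137970 − 12440 = 125530 kg P.

126000 kg P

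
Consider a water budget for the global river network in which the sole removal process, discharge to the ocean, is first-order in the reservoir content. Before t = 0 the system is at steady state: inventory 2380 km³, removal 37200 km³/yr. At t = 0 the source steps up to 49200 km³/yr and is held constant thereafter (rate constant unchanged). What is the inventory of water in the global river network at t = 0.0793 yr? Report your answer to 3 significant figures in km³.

τ = M₀/F₀ = 2380/37200 = 0.06398 yr; rate constant k = 1/τ.
New steady state M_∞ = F₁/k = F₁·τ = 49200 × 0.06398 = 3147.7 km³.
M(t) = M_∞ + (M₀ − M_∞)·e^(−t/τ); t/τ = 0.0793/0.06398 = 1.239, so e^(−t/τ) = 0.2895.
M(t) = 3147.7 − 767.7 × 0.2895 = 2925.5 km³.

2930 km³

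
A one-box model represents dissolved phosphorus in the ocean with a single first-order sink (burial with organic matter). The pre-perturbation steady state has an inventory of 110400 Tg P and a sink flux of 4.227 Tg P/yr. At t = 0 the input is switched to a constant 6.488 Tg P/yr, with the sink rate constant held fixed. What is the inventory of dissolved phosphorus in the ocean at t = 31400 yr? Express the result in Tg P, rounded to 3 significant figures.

The sink rate constant is k = F₀/M₀ = 4.227/110400 = 3.829×10^-5 yr⁻¹.
Solving dM/dt = F₁ − kM with M(0) = M₀ gives M(t) = F₁/k + (M₀ − F₁/k)·e^(−kt).
F₁/k = 6.488/3.829×10^-5 = 169450 Tg P; kt = 3.829×10^-5 × 31400 = 1.202, e^(−kt) = 0.3005.
M(31400) = 169450 + (110400 − 169450) × 0.3005 = 169450 − 17750 = 151710 Tg P.

152000 Tg P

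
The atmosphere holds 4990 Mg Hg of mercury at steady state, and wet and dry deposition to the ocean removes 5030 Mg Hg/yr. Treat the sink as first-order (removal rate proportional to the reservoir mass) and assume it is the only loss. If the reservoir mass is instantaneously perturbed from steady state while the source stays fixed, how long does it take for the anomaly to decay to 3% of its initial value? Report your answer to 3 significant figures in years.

For a linear reservoir the anomaly decays as exp(−t/τ) with τ = M/F = 4990/5030 = 0.9920 yr.
exp(−t/τ) = 0.03 ⇒ t = −τ ln(0.03) = 0.9920 × 3.507 = 3.479 yr.

3.48 yr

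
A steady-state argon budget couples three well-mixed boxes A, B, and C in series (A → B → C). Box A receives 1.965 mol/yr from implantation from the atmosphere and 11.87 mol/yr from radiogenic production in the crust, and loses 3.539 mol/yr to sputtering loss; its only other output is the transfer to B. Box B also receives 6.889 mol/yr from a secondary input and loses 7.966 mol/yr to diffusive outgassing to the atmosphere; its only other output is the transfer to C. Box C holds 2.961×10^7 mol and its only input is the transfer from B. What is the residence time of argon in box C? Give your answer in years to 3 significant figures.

3.21×10^6 yr

Box A: F(A→B) = (1.965 + 11.87) − 3.539 = 10.296 mol/yr.
Box B: F(B→C) = (10.296 + 6.889) − 7.966 = 9.2190 mol/yr.
Box C throughput = its input = 9.2190 mol/yr; τ = 2.961×10^7 / 9.2190 = 3.212×10^6 yr.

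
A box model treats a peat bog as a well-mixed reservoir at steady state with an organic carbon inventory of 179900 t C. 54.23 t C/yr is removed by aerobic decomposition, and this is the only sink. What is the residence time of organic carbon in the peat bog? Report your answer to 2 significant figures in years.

3300 yr

τ = M / F = 179900 / 54.23 = 3317 yr.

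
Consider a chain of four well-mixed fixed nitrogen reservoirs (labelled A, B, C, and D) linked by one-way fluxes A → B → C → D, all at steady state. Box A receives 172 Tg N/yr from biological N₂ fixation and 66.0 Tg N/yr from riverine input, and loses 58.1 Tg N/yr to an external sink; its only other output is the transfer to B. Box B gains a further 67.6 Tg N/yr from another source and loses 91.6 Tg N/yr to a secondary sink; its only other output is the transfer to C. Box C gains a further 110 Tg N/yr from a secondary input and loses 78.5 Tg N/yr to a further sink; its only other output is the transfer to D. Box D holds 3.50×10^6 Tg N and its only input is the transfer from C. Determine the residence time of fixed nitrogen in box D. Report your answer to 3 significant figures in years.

18700 yr

Box A: F(A→B) = (172 + 66.0) − 58.1 = 179.90 Tg N/yr.
Box B: F(B→C) = (179.90 + 67.6) − 91.6 = 155.90 Tg N/yr.
Box C: F(C→D) = (155.90 + 110) − 78.5 = 187.40 Tg N/yr.
Box D throughput = its input = 187.40 Tg N/yr; τ = 3.50×10^6 / 187.40 = 18680 yr.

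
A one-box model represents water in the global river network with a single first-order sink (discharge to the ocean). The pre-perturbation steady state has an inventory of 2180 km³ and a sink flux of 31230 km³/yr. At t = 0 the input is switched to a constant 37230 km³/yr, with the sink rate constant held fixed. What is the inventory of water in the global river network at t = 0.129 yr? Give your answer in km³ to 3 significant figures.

2530 km³

The sink rate constant is k = F₀/M₀ = 31230/2180 = 14.33 yr⁻¹.
Solving dM/dt = F₁ − kM with M(0) = M₀ gives M(t) = F₁/k + (M₀ − F₁/k)·e^(−kt).
F₁/k = 37230/14.33 = 2598.8 km³; kt = 14.33 × 0.129 = 1.848, e^(−kt) = 0.1575.
M(0.129) = 2598.8 + (2180 − 2598.8) × 0.1575 = 2598.8 − 65.99 = 2532.8 km³.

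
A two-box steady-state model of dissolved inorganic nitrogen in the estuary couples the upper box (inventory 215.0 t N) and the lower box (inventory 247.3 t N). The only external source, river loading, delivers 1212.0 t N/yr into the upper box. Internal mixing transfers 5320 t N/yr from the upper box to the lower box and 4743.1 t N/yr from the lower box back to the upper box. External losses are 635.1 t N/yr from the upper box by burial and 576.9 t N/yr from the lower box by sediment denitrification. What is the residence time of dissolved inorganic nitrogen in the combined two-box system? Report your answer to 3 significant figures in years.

0.381 yr

Treat the two boxes together as one reservoir: the mixing fluxes between them are internal recycling, so τ = ΣM / Σ(external losses).
M_total = 215.0 + 247.3 = 462.30 t N.
ΣF_external_out = 635.1 + 576.9 = 1212.0 t N/yr.
τ = M_total / ΣF_ext = 462.30 / 1212.0 = 0.3814 yr.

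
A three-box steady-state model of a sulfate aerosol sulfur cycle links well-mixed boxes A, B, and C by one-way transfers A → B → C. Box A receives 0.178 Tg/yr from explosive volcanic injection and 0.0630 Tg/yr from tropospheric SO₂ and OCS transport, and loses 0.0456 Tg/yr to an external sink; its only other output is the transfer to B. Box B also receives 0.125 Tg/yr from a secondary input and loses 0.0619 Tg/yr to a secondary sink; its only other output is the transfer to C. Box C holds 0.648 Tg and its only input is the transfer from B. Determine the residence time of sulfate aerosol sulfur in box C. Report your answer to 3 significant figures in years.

2.51 yr

Box A: F(A→B) = (0.178 + 0.0630) − 0.0456 = 0.19540 Tg/yr.
Box B: F(B→C) = (0.19540 + 0.125) − 0.0619 = 0.25850 Tg/yr.
Box C throughput = its input = 0.25850 Tg/yr; τ = 0.648 / 0.25850 = 2.507 yr.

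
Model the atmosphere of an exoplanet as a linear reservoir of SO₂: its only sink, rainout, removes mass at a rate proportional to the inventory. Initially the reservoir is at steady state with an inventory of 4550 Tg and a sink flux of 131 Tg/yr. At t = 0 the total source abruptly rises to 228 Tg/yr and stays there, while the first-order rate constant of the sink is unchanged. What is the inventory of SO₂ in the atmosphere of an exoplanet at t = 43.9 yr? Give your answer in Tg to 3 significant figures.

Residence time τ = M₀/F₀ = 34.73 yr. The eventual steady state is M_∞ = M₀·(F₁/F₀) = 4550 × 228/131 = 7919.1 Tg.
The anomaly ΔM(t) = M(t) − M_∞ decays as ΔM₀·e^(−t/τ) with ΔM₀ = 4550 − 7919.1 = −3369 Tg.
At t = 43.9 yr, e^(−t/τ) = e^(−1.264) = 0.2825, so ΔM = −951.9 Tg and M = 7919.1 − 951.9 = 6967.2 Tg.

6970 Tg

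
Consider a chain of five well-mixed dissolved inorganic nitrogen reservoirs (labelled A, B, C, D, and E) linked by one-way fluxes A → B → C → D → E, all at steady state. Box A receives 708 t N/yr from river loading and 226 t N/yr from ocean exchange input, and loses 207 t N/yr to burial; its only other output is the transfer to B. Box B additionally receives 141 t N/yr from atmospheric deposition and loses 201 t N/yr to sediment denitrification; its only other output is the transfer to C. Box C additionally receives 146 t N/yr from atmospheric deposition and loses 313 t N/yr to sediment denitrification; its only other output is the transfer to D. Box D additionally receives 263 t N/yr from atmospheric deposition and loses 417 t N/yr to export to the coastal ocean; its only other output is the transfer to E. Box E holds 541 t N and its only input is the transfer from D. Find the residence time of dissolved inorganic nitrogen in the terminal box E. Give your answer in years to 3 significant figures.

Box A: F(A→B) = (708 + 226) − 207 = 727.00 t N/yr.
Box B: F(B→C) = (727.00 + 141) − 201 = 667.00 t N/yr.
Box C: F(C→D) = (667.00 + 146) − 313 = 500.00 t N/yr.
Box D: F(D→E) = (500.00 + 263) − 417 = 346.00 t N/yr.
Box E throughput = its input = 346.00 t N/yr; τ = 541 / 346.00 = 1.564 yr.

1.56 yr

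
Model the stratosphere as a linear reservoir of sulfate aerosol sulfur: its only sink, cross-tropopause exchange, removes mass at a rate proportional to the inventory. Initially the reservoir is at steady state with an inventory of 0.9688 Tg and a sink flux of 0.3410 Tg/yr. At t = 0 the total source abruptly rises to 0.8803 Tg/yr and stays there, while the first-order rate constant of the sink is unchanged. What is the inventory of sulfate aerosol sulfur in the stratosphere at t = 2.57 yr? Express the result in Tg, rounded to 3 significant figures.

The sink rate constant is k = F₀/M₀ = 0.3410/0.9688 = 0.3520 yr⁻¹.
Solving dM/dt = F₁ − kM with M(0) = M₀ gives M(t) = F₁/k + (M₀ − F₁/k)·e^(−kt).
F₁/k = 0.8803/0.3520 = 2.5010 Tg; kt = 0.3520 × 2.57 = 0.9046, e^(−kt) = 0.4047.
M(2.57) = 2.5010 + (0.9688 − 2.5010) × 0.4047 = 2.5010 − 0.6201 = 1.8809 Tg.

1.88 Tg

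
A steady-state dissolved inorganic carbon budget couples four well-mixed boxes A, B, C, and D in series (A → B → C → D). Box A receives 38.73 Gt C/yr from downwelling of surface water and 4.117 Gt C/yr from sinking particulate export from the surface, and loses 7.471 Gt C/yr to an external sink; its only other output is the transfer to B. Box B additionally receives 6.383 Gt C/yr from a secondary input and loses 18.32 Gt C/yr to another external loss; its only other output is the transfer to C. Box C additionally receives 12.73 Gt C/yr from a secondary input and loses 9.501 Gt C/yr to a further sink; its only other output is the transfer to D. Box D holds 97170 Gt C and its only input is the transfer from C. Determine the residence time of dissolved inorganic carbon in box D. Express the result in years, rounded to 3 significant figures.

3640 yr

Box A: F(A→B) = (38.73 + 4.117) − 7.471 = 35.376 Gt C/yr.
Box B: F(B→C) = (35.376 + 6.383) − 18.32 = 23.439 Gt C/yr.
Box C: F(C→D) = (23.439 + 12.73) − 9.501 = 26.668 Gt C/yr.
Box D throughput = its input = 26.668 Gt C/yr; τ = 97170 / 26.668 = 3644 yr.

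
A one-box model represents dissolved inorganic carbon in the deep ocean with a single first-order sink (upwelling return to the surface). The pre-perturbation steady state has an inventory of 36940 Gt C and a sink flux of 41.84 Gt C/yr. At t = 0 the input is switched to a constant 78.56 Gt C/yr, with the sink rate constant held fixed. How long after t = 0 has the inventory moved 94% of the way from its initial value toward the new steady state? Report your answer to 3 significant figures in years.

τ = M₀/F₀ = 36940/41.84 = 882.9 yr.
The remaining gap fraction is e^(−t/τ); 94% covered ⇒ e^(−t/τ) = 0.0600.
t = −τ ln(0.0600) = 882.9 × 2.813 = 2484 yr.

2480 yr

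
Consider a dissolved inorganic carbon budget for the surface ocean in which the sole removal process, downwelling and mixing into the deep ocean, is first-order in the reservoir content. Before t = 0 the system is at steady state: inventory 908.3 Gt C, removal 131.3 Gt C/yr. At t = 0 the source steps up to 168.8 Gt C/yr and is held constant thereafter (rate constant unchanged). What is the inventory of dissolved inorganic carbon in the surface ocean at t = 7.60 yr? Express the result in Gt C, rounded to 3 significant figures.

Residence time τ = M₀/F₀ = 6.918 yr. The eventual steady state is M_∞ = M₀·(F₁/F₀) = 908.3 × 168.8/131.3 = 1167.7 Gt C.
The anomaly ΔM(t) = M(t) − M_∞ decays as ΔM₀·e^(−t/τ) with ΔM₀ = 908.3 − 1167.7 = −259.4 Gt C.
At t = 7.60 yr, e^(−t/τ) = e^(−1.099) = 0.3333, so ΔM = −86.47 Gt C and M = 1167.7 − 86.47 = 1081.2 Gt C.

1080 Gt C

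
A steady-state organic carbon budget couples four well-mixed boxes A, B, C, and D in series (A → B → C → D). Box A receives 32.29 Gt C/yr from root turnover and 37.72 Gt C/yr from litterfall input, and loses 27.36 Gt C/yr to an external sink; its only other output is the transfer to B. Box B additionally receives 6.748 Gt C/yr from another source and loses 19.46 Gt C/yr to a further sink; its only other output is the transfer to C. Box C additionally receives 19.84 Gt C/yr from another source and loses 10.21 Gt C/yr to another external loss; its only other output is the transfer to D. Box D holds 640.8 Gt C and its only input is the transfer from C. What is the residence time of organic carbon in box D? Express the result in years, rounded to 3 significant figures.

Box A: F(A→B) = (32.29 + 37.72) − 27.36 = 42.650 Gt C/yr.
Box B: F(B→C) = (42.650 + 6.748) − 19.46 = 29.938 Gt C/yr.
Box C: F(C→D) = (29.938 + 19.84) − 10.21 = 39.568 Gt C/yr.
Box D throughput = its input = 39.568 Gt C/yr; τ = 640.8 / 39.568 = 16.19 yr.

16.2 yr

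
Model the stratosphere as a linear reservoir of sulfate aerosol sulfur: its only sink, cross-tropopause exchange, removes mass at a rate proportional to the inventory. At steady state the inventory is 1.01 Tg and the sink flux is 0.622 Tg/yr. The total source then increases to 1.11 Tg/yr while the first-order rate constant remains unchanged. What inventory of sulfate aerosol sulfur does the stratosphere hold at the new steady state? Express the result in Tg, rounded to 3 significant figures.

Rate constant k = F/M = 0.622 / 1.01 = 0.6158 yr⁻¹.
At the new steady state, source = k·M_new ⇒ M_new = 1.11 / 0.6158 = 1.802 Tg.
(Equivalently M_new = M × F_new/F_old = 1.01 × 1.11/0.622.)

1.80 Tg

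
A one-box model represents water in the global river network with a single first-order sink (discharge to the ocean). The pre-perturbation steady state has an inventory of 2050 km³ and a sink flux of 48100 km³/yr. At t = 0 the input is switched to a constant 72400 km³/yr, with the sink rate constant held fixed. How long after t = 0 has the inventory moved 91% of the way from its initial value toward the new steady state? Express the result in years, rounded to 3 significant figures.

0.103 yr

τ = M₀/F₀ = 2050/48100 = 0.04262 yr.
The remaining gap fraction is e^(−t/τ); 91% covered ⇒ e^(−t/τ) = 0.0900.
t = −τ ln(0.0900) = 0.04262 × 2.408 = 0.1026 yr.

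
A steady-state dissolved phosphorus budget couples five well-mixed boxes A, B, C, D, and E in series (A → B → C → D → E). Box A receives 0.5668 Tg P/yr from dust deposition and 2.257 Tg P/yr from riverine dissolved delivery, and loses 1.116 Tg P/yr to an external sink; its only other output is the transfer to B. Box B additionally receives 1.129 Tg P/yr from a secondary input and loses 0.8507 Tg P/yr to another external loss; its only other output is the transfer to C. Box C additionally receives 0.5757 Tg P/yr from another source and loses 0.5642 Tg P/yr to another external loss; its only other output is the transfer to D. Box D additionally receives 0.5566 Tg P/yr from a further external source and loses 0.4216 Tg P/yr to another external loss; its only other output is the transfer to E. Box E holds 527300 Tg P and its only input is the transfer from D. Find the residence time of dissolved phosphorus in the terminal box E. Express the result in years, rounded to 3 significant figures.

Box A: F(A→B) = (0.5668 + 2.257) − 1.116 = 1.7078 Tg P/yr.
Box B: F(B→C) = (1.7078 + 1.129) − 0.8507 = 1.9861 Tg P/yr.
Box C: F(C→D) = (1.9861 + 0.5757) − 0.5642 = 1.9976 Tg P/yr.
Box D: F(D→E) = (1.9976 + 0.5566) − 0.4216 = 2.1326 Tg P/yr.
Box E throughput = its input = 2.1326 Tg P/yr; τ = 527300 / 2.1326 = 247300 yr.

247000 yr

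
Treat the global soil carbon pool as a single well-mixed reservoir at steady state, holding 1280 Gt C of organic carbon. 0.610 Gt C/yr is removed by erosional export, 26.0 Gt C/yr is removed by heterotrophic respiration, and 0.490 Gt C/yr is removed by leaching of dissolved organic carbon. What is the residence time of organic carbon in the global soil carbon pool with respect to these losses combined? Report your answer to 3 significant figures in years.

47.2 yr

Total removal = 0.6100 + 26.00 + 0.4900 = 27.100 Gt C/yr.
τ = M / ΣF_out = 1280 / 27.100 = 47.23 yr.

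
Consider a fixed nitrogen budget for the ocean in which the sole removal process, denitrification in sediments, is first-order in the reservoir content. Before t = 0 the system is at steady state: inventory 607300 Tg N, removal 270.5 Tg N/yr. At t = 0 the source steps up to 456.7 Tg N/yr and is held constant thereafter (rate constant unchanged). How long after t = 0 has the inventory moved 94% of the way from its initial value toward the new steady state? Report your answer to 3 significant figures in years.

τ = M₀/F₀ = 607300/270.5 = 2245 yr.
The remaining gap fraction is e^(−t/τ); 94% covered ⇒ e^(−t/τ) = 0.0600.
t = −τ ln(0.0600) = 2245 × 2.813 = 6316 yr.

6320 yr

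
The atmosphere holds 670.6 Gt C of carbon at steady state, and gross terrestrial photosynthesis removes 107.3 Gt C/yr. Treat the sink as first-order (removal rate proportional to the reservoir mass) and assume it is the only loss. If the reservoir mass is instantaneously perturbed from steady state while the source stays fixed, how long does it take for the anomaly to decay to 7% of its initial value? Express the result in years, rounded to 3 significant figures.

For a linear reservoir the anomaly decays as exp(−t/τ) with τ = M/F = 670.6/107.3 = 6.250 yr.
exp(−t/τ) = 0.07 ⇒ t = −τ ln(0.07) = 6.250 × 2.659 = 16.62 yr.

16.6 yr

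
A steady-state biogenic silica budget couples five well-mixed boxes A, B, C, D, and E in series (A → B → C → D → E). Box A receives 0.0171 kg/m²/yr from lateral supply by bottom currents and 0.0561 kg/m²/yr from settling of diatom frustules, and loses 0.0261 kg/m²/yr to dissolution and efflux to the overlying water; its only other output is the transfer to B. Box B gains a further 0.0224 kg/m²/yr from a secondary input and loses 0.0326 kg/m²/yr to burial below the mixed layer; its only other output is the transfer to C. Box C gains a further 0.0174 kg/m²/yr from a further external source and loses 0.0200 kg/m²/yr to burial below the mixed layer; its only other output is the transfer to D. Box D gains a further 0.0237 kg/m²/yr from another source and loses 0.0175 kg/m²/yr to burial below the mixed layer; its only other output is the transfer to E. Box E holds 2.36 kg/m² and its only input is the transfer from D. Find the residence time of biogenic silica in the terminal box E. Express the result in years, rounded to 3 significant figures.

Box A: F(A→B) = (0.0171 + 0.0561) − 0.0261 = 0.047100 kg/m²/yr.
Box B: F(B→C) = (0.047100 + 0.0224) − 0.0326 = 0.036900 kg/m²/yr.
Box C: F(C→D) = (0.036900 + 0.0174) − 0.0200 = 0.034300 kg/m²/yr.
Box D: F(D→E) = (0.034300 + 0.0237) − 0.0175 = 0.040500 kg/m²/yr.
Box E throughput = its input = 0.040500 kg/m²/yr; τ = 2.36 / 0.040500 = 58.27 yr.

58.3 yr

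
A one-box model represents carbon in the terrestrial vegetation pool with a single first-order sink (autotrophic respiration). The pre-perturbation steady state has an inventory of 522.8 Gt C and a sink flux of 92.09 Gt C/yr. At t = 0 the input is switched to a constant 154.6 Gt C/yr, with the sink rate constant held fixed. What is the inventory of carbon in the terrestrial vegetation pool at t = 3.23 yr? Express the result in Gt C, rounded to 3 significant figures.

τ = M₀/F₀ = 522.8/92.09 = 5.677 yr; rate constant k = 1/τ.
New steady state M_∞ = F₁/k = F₁·τ = 154.6 × 5.677 = 877.67 Gt C.
M(t) = M_∞ + (M₀ − M_∞)·e^(−t/τ); t/τ = 3.23/5.677 = 0.5690, so e^(−t/τ) = 0.5661.
M(t) = 877.67 − 354.9 × 0.5661 = 676.77 Gt C.

677 Gt C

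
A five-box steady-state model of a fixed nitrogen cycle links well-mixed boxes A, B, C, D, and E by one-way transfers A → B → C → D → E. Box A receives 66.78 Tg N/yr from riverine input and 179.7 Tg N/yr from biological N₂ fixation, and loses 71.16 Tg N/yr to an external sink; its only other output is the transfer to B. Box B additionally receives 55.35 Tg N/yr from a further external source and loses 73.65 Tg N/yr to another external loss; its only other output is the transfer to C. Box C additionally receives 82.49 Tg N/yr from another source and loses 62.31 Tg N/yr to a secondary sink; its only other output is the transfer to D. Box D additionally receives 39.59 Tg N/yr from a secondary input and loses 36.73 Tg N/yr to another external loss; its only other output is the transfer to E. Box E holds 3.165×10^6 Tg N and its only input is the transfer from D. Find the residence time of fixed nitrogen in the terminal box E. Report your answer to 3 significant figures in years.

Box A: F(A→B) = (66.78 + 179.7) − 71.16 = 175.32 Tg N/yr.
Box B: F(B→C) = (175.32 + 55.35) − 73.65 = 157.02 Tg N/yr.
Box C: F(C→D) = (157.02 + 82.49) − 62.31 = 177.20 Tg N/yr.
Box D: F(D→E) = (177.20 + 39.59) − 36.73 = 180.06 Tg N/yr.
Box E throughput = its input = 180.06 Tg N/yr; τ = 3.165×10^6 / 180.06 = 17580 yr.

17600 yr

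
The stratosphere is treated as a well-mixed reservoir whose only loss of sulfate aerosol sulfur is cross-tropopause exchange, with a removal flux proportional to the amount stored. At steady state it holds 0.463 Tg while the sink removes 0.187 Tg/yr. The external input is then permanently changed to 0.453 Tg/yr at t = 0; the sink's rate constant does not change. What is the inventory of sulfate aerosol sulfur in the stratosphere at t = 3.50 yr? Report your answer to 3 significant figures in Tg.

0.961 Tg

The sink rate constant is k = F₀/M₀ = 0.187/0.463 = 0.4039 yr⁻¹.
Solving dM/dt = F₁ − kM with M(0) = M₀ gives M(t) = F₁/k + (M₀ − F₁/k)·e^(−kt).
F₁/k = 0.453/0.4039 = 1.1216 Tg; kt = 0.4039 × 3.50 = 1.414, e^(−kt) = 0.2433.
M(3.50) = 1.1216 + (0.463 − 1.1216) × 0.2433 = 1.1216 − 0.1602 = 0.96139 Tg.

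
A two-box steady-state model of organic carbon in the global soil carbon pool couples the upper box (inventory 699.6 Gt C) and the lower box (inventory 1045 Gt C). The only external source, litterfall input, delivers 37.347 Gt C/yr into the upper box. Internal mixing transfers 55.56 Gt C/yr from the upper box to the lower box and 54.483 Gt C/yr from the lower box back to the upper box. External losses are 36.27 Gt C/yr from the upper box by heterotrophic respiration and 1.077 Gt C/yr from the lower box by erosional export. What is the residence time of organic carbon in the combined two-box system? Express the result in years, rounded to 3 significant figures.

46.7 yr

Residence time in the combined system uses the total inventory and the total *external* removal — internal exchanges between the two boxes cancel.
M_total = 699.6 + 1045 = 1744.6 Gt C.
ΣF_external_out = 36.27 + 1.077 = 37.347 Gt C/yr.
τ = M_total / ΣF_ext = 1744.6 / 37.347 = 46.71 yr.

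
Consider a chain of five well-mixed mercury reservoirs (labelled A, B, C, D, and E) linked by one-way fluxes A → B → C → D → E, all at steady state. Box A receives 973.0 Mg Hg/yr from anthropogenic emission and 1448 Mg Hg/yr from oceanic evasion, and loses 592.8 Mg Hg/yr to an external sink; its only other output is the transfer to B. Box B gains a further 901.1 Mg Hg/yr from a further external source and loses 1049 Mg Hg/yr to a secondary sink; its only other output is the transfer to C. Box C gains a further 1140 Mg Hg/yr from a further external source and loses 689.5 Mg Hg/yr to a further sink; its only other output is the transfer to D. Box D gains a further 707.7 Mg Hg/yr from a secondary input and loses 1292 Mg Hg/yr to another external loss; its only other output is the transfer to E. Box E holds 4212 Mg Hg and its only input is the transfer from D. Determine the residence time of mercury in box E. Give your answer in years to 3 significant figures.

2.72 yr

Box A: F(A→B) = (973.0 + 1448) − 592.8 = 1828.2 Mg Hg/yr.
Box B: F(B→C) = (1828.2 + 901.1) − 1049 = 1680.3 Mg Hg/yr.
Box C: F(C→D) = (1680.3 + 1140) − 689.5 = 2130.8 Mg Hg/yr.
Box D: F(D→E) = (2130.8 + 707.7) − 1292 = 1546.5 Mg Hg/yr.
Box E throughput = its input = 1546.5 Mg Hg/yr; τ = 4212 / 1546.5 = 2.724 yr.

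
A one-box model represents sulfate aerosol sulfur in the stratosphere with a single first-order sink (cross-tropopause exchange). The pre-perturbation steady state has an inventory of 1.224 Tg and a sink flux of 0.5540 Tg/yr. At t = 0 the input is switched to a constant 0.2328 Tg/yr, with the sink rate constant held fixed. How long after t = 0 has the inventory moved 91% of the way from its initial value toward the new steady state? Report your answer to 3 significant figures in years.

5.32 yr

τ = M₀/F₀ = 1.224/0.5540 = 2.209 yr.
The remaining gap fraction is e^(−t/τ); 91% covered ⇒ e^(−t/τ) = 0.0900.
t = −τ ln(0.0900) = 2.209 × 2.408 = 5.320 yr.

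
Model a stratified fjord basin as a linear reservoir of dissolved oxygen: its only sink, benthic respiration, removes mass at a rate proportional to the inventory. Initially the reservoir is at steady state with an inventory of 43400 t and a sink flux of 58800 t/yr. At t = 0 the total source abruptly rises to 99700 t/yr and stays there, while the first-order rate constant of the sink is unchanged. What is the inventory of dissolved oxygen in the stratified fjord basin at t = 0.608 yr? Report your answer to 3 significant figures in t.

τ = M₀/F₀ = 43400/58800 = 0.7381 yr; rate constant k = 1/τ.
New steady state M_∞ = F₁/k = F₁·τ = 99700 × 0.7381 = 73588 t.
M(t) = M_∞ + (M₀ − M_∞)·e^(−t/τ); t/τ = 0.608/0.7381 = 0.8237, so e^(−t/τ) = 0.4388.
M(t) = 73588 − 30190 × 0.4388 = 60342 t.

60300 t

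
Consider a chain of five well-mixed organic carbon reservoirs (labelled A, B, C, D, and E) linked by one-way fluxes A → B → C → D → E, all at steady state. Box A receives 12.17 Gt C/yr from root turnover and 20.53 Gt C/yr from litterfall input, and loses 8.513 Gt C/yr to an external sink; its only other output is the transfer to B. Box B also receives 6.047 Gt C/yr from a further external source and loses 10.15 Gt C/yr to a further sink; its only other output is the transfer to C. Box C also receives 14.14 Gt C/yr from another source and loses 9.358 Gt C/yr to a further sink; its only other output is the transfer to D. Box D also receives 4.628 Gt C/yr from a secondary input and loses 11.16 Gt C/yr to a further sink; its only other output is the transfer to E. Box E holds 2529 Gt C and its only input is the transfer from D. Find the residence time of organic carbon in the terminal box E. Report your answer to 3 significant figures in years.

138 yr

Box A: F(A→B) = (12.17 + 20.53) − 8.513 = 24.187 Gt C/yr.
Box B: F(B→C) = (24.187 + 6.047) − 10.15 = 20.084 Gt C/yr.
Box C: F(C→D) = (20.084 + 14.14) − 9.358 = 24.866 Gt C/yr.
Box D: F(D→E) = (24.866 + 4.628) − 11.16 = 18.334 Gt C/yr.
Box E throughput = its input = 18.334 Gt C/yr; τ = 2529 / 18.334 = 137.9 yr.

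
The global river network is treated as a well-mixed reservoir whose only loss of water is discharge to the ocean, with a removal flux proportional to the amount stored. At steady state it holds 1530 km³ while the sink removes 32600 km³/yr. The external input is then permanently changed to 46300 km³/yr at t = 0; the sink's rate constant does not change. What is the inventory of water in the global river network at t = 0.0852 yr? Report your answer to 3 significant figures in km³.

τ = M₀/F₀ = 1530/32600 = 0.04693 yr; rate constant k = 1/τ.
New steady state M_∞ = F₁/k = F₁·τ = 46300 × 0.04693 = 2173.0 km³.
M(t) = M_∞ + (M₀ − M_∞)·e^(−t/τ); t/τ = 0.0852/0.04693 = 1.815, so e^(−t/τ) = 0.1628.
M(t) = 2173.0 − 643.0 × 0.1628 = 2068.3 km³.

2070 km³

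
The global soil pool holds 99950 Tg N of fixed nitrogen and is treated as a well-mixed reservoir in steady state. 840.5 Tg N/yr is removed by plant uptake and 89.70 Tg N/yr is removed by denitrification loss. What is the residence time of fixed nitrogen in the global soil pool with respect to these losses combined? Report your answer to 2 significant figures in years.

Total removal = 840.5 + 89.70 = 930.20 Tg N/yr.
τ = M / ΣF_out = 99950 / 930.20 = 107.5 yr.

110 yr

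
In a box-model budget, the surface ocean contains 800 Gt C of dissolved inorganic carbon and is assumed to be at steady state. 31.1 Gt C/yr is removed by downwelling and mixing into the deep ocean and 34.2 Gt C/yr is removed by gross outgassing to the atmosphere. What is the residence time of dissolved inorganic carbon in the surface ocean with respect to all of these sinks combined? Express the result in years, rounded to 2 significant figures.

12 yr

Total removal flux = 31.1 + 34.2 = 65.300 Gt C/yr.
τ = M / ΣF_out = 800 / 65.300 = 12.25 yr.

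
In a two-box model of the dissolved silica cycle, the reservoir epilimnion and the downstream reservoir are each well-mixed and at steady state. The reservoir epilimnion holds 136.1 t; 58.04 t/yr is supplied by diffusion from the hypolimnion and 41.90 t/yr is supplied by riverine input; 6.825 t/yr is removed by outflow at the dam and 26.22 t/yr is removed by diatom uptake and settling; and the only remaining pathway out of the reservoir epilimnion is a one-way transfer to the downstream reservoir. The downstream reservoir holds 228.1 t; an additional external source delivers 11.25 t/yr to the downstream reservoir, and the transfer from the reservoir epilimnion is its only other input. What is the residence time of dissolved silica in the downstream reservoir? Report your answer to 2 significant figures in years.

2.9 yr

Balance the reservoir epilimnion: ΣF_in = 58.04 + 41.90 = 99.940 t/yr.
Transfer to the downstream reservoir = ΣF_in − (6.825 + 26.22) = 66.895 t/yr.
Total input to the downstream reservoir = 66.895 + 11.25 = 78.145 t/yr; at steady state this equals its total output.
τ = M / F = 228.1 / 78.145 = 2.919 yr.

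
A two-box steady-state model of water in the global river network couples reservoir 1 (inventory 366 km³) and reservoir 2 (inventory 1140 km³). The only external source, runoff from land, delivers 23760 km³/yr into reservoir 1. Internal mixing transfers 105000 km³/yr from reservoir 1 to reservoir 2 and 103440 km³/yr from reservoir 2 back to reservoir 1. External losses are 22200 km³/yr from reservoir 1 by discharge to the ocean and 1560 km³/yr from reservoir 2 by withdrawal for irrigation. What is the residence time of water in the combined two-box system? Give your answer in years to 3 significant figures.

0.0634 yr

For the system as a whole, the A↔B exchange is internal and contributes nothing to the throughput; only the external sinks remove mass.
M_total = 366 + 1140 = 1506.0 km³.
ΣF_external_out = 22200 + 1560 = 23760 km³/yr.
τ = M_total / ΣF_ext = 1506.0 / 23760 = 0.06338 yr.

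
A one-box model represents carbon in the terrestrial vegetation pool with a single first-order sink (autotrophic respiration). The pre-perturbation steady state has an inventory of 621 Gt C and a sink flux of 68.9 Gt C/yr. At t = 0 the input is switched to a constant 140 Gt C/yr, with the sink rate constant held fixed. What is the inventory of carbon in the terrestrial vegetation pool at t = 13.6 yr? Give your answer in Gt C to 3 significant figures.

1120 Gt C

The sink rate constant is k = F₀/M₀ = 68.9/621 = 0.1110 yr⁻¹.
Solving dM/dt = F₁ − kM with M(0) = M₀ gives M(t) = F₁/k + (M₀ − F₁/k)·e^(−kt).
F₁/k = 140/0.1110 = 1261.8 Gt C; kt = 0.1110 × 13.6 = 1.509, e^(−kt) = 0.2211.
M(13.6) = 1261.8 + (621 − 1261.8) × 0.2211 = 1261.8 − 141.7 = 1120.1 Gt C.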